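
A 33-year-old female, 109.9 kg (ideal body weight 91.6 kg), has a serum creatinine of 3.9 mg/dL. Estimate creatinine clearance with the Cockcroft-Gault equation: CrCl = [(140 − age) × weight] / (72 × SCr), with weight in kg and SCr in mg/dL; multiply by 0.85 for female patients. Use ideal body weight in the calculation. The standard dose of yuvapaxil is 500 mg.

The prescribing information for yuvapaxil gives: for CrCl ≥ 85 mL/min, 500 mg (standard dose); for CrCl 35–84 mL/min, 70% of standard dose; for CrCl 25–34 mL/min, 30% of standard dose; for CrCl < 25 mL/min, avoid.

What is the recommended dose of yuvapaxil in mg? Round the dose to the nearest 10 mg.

CrCl = (140 − 33) × 91.6 / (72 × 3.9) × 0.85 = 9801.2 / 280.80 × 0.85 ≈ 29.7 mL/min
CrCl ≈ 30 mL/min → bracket 25–34 mL/min.
30% of 500 mg = 150 mg

150 mg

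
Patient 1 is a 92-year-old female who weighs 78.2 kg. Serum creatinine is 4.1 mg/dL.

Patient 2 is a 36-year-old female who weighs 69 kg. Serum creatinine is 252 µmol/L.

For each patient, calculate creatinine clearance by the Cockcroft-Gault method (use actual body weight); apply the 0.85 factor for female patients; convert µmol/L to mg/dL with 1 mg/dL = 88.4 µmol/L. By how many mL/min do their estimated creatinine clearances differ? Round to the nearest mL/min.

Patient 1: CrCl = (140 − 92) × 78.2 / (72 × 4.1) × 0.85 = 3753.6 / 295.20 × 0.85 ≈ 10.8 mL/min
Patient 2: SCr = 252 / 88.4 = 2.851 mg/dL
Patient 2: CrCl = (140 − 36) × 69 / (72 × 2.851) × 0.85 = 7176.0 / 205.27 × 0.85 ≈ 29.7 mL/min
|10.8 − 29.7| = 18.9 mL/min

19 mL/min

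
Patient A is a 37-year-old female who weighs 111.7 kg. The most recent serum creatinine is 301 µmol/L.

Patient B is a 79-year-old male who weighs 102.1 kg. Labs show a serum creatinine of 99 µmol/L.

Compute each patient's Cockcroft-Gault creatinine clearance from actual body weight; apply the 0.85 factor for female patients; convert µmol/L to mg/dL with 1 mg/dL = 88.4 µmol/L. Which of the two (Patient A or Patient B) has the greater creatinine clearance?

Patient A: SCr = 301 / 88.4 = 3.405 mg/dL
Patient A: CrCl = (140 − 37) × 111.7 / (72 × 3.405) × 0.85 = 11505.1 / 245.16 × 0.85 ≈ 39.9 mL/min
Patient B: SCr = 99 / 88.4 = 1.12 mg/dL
Patient B: CrCl = (140 − 79) × 102.1 / (72 × 1.12) = 6228.1 / 80.64 ≈ 77.2 mL/min
39.9 vs 77.2 mL/min → Patient B is higher.

Patient B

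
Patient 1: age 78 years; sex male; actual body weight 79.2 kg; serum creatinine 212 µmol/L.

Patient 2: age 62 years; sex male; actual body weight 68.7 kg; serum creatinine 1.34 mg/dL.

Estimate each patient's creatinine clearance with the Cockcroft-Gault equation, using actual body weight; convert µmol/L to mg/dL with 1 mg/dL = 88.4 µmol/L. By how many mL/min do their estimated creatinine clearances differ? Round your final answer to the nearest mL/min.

Patient 1: SCr = 212 / 88.4 = 2.398 mg/dL
Patient 1: CrCl = (140 − 78) × 79.2 / (72 × 2.398) = 4910.4 / 172.66 ≈ 28.4 mL/min
Patient 2: CrCl = (140 − 62) × 68.7 / (72 × 1.34) = 5358.6 / 96.48 ≈ 55.5 mL/min
|28.4 − 55.5| = 27.1 mL/min

27 mL/min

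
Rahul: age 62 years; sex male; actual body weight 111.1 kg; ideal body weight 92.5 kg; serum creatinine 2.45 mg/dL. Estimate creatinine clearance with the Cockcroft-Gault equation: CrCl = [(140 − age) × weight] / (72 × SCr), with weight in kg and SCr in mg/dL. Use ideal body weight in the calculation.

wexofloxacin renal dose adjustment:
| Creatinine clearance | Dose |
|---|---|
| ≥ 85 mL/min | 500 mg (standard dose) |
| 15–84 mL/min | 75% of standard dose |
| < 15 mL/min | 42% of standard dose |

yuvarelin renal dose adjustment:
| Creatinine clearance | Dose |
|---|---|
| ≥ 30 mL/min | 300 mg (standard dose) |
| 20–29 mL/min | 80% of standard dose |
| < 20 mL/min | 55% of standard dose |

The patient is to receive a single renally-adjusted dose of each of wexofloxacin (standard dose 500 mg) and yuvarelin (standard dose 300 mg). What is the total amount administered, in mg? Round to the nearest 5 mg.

675 mg

CrCl = (140 − 62) × 92.5 / (72 × 2.45) = 7215.0 / 176.40 ≈ 40.9 mL/min
CrCl ≈ 41 mL/min.
wexofloxacin: 15–84 mL/min → 75% of 500 mg = 375 mg.
yuvarelin: ≥ 30 mL/min → 100% of 300 mg = 300 mg.
Total = 375 + 300 = 675 mg.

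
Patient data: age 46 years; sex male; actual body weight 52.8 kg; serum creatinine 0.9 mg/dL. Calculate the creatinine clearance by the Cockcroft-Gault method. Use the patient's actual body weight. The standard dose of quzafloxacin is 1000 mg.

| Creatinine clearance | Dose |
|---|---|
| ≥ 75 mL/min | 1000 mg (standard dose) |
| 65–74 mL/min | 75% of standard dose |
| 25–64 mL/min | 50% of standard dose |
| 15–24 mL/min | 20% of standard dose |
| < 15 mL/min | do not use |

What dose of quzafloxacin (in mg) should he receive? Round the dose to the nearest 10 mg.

1000 mg

CrCl = (140 − 46) × 52.8 / (72 × 0.9) = 4963.2 / 64.80 ≈ 76.6 mL/min
CrCl ≈ 77 mL/min → bracket ≥ 75 mL/min.
100% of 1000 mg = 1000 mg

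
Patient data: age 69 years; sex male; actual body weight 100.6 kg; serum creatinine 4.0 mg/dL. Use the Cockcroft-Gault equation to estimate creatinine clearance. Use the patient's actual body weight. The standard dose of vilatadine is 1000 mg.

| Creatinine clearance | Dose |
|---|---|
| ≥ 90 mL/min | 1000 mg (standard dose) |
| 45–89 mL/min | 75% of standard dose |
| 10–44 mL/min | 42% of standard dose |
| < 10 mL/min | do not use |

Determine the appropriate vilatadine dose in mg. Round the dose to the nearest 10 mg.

420 mg

CrCl = (140 − 69) × 100.6 / (72 × 4) = 7142.6 / 288.00 ≈ 24.8 mL/min
CrCl ≈ 25 mL/min → bracket 10–44 mL/min.
42% of 1000 mg = 420 mg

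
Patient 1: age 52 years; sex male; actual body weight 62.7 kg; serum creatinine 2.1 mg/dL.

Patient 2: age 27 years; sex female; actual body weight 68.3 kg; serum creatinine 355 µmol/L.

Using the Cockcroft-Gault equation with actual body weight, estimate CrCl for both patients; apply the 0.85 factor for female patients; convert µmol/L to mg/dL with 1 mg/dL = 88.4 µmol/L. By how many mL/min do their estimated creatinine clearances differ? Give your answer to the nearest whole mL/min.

Patient 1: CrCl = (140 − 52) × 62.7 / (72 × 2.1) = 5517.6 / 151.20 ≈ 36.5 mL/min
Patient 2: SCr = 355 / 88.4 = 4.016 mg/dL
Patient 2: CrCl = (140 − 27) × 68.3 / (72 × 4.016) × 0.85 = 7717.9 / 289.15 × 0.85 ≈ 22.7 mL/min
|36.5 − 22.7| = 13.8 mL/min

14 mL/min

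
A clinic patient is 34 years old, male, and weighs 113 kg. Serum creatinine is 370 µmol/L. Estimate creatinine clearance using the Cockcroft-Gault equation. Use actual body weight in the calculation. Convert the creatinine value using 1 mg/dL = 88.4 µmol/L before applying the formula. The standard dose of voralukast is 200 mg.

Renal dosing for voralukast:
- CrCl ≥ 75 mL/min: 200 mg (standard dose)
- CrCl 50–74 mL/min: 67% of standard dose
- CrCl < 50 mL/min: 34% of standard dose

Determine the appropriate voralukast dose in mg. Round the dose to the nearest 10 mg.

SCr = 370 / 88.4 = 4.186 mg/dL
CrCl = (140 − 34) × 113 / (72 × 4.186) = 11978.0 / 301.39 ≈ 39.7 mL/min
CrCl ≈ 40 mL/min → bracket < 50 mL/min.
34% of 200 mg = 68 mg → 70 mg

70 mg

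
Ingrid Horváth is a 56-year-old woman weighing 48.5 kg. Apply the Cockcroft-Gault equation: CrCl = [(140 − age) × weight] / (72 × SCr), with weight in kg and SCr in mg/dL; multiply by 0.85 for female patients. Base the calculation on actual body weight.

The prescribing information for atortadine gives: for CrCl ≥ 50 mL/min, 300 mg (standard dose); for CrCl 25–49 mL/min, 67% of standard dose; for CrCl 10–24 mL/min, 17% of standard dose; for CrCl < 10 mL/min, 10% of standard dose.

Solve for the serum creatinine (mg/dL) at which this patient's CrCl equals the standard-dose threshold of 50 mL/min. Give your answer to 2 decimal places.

0.96 mg/dL

Standard dose requires CrCl ≥ 50 mL/min.
Set (140 − 56) × 48.5 × 0.85 / (72 × SCr) = 50
SCr = (140 − 56) × 48.5 × 0.85 / (72 × 50) = 0.962 mg/dL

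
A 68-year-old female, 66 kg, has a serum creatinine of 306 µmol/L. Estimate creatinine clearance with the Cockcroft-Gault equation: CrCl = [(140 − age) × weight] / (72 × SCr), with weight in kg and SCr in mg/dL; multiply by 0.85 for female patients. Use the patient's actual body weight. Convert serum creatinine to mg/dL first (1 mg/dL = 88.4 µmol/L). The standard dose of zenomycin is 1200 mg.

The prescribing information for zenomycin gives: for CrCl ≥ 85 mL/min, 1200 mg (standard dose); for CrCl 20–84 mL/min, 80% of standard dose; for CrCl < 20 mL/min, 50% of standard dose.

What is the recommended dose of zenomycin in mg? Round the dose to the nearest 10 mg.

600 mg

SCr = 306 / 88.4 = 3.462 mg/dL
CrCl = (140 − 68) × 66 / (72 × 3.462) × 0.85 = 4752.0 / 249.26 × 0.85 ≈ 16.2 mL/min
CrCl ≈ 16 mL/min → bracket < 20 mL/min.
50% of 1200 mg = 600 mg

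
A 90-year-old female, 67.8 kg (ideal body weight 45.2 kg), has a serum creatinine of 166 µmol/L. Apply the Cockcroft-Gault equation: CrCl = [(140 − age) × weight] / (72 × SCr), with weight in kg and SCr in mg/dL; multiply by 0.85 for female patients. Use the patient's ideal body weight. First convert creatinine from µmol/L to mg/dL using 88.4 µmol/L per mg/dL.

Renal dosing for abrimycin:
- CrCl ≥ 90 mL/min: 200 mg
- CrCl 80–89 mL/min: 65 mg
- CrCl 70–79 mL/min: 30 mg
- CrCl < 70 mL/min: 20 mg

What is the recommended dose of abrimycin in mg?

20 mg

SCr = 166 / 88.4 = 1.878 mg/dL
CrCl = (140 − 90) × 45.2 / (72 × 1.878) × 0.85 = 2260.0 / 135.22 × 0.85 ≈ 14.2 mL/min
CrCl ≈ 14 mL/min → bracket < 70 mL/min.
Dose for this bracket: 20 mg.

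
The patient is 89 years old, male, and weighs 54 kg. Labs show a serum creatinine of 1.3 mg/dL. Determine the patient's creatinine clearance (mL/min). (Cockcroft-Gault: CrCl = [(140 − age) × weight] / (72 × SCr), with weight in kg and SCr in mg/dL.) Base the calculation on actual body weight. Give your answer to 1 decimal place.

CrCl = (140 − 89) × 54 / (72 × 1.3) = 2754.0 / 93.60 ≈ 29.4 mL/min

29.4 mL/min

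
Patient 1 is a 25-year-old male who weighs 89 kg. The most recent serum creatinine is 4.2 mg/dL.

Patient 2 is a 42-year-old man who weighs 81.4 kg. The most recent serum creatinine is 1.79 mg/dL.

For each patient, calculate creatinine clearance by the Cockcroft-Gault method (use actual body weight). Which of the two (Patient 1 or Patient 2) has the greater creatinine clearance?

Patient 1: CrCl = (140 − 25) × 89 / (72 × 4.2) = 10235.0 / 302.40 ≈ 33.8 mL/min
Patient 2: CrCl = (140 − 42) × 81.4 / (72 × 1.79) = 7977.2 / 128.88 ≈ 61.9 mL/min
33.8 vs 61.9 mL/min → Patient 2 is higher.

Patient 2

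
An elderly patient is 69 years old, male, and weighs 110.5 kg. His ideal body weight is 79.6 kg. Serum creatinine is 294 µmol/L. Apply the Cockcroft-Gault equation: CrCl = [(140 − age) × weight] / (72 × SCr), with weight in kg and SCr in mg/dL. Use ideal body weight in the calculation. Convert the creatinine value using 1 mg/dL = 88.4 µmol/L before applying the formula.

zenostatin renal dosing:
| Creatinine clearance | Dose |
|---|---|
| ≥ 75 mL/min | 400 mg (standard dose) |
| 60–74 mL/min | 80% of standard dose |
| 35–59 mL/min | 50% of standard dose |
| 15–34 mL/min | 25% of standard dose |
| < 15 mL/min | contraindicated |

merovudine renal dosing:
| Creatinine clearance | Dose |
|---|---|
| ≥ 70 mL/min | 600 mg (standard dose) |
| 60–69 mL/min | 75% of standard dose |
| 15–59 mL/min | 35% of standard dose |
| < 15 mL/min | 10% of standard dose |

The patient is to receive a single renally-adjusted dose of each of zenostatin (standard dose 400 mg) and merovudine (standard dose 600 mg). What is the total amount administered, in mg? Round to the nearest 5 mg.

310 mg

SCr = 294 / 88.4 = 3.326 mg/dL
CrCl = (140 − 69) × 79.6 / (72 × 3.326) = 5651.6 / 239.47 ≈ 23.6 mL/min
CrCl ≈ 24 mL/min.
zenostatin: 15–34 mL/min → 25% of 400 mg = 100 mg.
merovudine: 15–59 mL/min → 35% of 600 mg = 210 mg.
Total = 100 + 210 = 310 mg.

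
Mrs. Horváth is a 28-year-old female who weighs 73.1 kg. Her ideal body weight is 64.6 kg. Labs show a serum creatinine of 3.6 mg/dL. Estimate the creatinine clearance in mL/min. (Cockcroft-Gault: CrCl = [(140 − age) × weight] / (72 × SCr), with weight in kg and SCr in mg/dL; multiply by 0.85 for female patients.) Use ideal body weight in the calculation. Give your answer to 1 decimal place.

23.7 mL/min

CrCl = (140 − 28) × 64.6 / (72 × 3.6) × 0.85 = 7235.2 / 259.20 × 0.85 ≈ 23.7 mL/min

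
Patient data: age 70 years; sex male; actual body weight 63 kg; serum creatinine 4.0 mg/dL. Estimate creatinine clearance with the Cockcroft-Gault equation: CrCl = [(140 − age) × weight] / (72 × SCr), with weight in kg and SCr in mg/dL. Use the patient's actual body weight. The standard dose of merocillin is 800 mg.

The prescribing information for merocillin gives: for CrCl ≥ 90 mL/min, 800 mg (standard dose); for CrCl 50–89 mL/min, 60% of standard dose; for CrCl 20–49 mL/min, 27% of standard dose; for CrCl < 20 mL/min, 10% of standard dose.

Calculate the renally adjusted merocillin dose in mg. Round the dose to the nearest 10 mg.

CrCl = (140 − 70) × 63 / (72 × 4) = 4410.0 / 288.00 ≈ 15.3 mL/min
CrCl ≈ 15 mL/min → bracket < 20 mL/min.
10% of 800 mg = 80 mg

80 mg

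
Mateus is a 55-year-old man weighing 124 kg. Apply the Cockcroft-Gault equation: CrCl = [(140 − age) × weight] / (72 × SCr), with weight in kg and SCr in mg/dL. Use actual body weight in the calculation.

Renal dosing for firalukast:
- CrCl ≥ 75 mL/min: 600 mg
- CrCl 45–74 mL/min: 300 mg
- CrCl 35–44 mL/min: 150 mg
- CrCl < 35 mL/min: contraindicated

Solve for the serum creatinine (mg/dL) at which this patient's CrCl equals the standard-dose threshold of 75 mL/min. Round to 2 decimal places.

1.95 mg/dL

Standard dose requires CrCl ≥ 75 mL/min.
Set (140 − 55) × 124 / (72 × SCr) = 75
SCr = (140 − 55) × 124 / (72 × 75) = 1.952 mg/dL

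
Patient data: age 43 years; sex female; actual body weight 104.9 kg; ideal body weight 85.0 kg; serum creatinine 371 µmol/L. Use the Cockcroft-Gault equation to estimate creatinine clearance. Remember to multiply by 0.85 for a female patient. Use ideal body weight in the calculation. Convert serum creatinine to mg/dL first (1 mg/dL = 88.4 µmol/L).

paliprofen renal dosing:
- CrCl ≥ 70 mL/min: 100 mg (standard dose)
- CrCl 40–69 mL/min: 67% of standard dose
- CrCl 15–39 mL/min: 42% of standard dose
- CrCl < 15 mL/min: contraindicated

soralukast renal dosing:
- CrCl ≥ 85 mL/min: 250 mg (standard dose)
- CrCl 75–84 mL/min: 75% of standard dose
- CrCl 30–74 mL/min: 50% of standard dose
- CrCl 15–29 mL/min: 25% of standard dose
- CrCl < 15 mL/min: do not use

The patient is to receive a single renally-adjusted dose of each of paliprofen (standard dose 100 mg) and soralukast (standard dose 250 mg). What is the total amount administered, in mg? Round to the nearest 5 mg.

105 mg

SCr = 371 / 88.4 = 4.197 mg/dL
CrCl = (140 − 43) × 85 / (72 × 4.197) × 0.85 = 8245.0 / 302.18 × 0.85 ≈ 23.2 mL/min
CrCl ≈ 23 mL/min.
paliprofen: 15–39 mL/min → 42% of 100 mg = 42 mg.
soralukast: 15–29 mL/min → 25% of 250 mg = 62.5 mg.
Total = 42 + 62.5 = 104.5 mg.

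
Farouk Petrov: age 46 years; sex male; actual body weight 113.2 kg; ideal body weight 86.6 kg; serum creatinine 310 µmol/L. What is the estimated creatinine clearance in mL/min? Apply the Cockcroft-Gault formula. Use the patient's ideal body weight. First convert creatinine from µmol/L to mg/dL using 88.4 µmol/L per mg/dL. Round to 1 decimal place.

SCr = 310 / 88.4 = 3.507 mg/dL
CrCl = (140 − 46) × 86.6 / (72 × 3.507) = 8140.4 / 252.50 ≈ 32.2 mL/min

32.2 mL/min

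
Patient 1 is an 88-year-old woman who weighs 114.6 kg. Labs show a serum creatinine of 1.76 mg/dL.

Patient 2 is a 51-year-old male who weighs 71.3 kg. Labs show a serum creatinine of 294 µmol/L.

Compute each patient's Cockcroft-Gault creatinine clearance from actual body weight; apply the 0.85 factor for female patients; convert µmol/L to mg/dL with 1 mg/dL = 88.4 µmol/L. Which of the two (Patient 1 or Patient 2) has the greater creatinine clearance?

Patient 1: CrCl = (140 − 88) × 114.6 / (72 × 1.76) × 0.85 = 5959.2 / 126.72 × 0.85 ≈ 40.0 mL/min
Patient 2: SCr = 294 / 88.4 = 3.326 mg/dL
Patient 2: CrCl = (140 − 51) × 71.3 / (72 × 3.326) = 6345.7 / 239.47 ≈ 26.5 mL/min
40.0 vs 26.5 mL/min → Patient 1 is higher.

Patient 1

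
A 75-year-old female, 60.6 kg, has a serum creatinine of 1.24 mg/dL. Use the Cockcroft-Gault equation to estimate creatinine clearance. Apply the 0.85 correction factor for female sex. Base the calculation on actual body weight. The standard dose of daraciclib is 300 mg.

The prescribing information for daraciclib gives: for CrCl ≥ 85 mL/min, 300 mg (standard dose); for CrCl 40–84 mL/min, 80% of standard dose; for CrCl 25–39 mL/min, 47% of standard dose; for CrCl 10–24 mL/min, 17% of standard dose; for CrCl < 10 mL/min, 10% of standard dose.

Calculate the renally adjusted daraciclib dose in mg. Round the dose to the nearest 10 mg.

140 mg

CrCl = (140 − 75) × 60.6 / (72 × 1.24) × 0.85 = 3939.0 / 89.28 × 0.85 ≈ 37.5 mL/min
CrCl ≈ 38 mL/min → bracket 25–39 mL/min.
47% of 300 mg = 141 mg → 140 mg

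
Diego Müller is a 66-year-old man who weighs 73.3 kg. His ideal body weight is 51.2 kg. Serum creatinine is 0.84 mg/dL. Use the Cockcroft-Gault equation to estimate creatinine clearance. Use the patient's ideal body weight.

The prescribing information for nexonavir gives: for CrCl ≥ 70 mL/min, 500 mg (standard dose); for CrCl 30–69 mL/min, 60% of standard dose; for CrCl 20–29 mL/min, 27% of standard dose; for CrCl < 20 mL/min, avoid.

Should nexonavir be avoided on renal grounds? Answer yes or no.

CrCl = (140 − 66) × 51.2 / (72 × 0.84) = 3788.8 / 60.48 ≈ 62.6 mL/min
CrCl ≈ 63 mL/min, which is ≥ 20 mL/min.

no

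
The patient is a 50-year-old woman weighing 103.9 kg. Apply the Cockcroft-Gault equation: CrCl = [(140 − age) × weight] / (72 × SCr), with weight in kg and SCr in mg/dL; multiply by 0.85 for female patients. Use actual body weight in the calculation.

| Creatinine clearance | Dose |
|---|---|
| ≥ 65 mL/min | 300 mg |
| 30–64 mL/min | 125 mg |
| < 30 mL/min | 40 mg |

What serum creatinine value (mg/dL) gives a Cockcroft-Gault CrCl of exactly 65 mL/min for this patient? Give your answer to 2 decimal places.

Standard dose requires CrCl ≥ 65 mL/min.
Set (140 − 50) × 103.9 × 0.85 / (72 × SCr) = 65
SCr = (140 − 50) × 103.9 × 0.85 / (72 × 65) = 1.698 mg/dL

1.70 mg/dL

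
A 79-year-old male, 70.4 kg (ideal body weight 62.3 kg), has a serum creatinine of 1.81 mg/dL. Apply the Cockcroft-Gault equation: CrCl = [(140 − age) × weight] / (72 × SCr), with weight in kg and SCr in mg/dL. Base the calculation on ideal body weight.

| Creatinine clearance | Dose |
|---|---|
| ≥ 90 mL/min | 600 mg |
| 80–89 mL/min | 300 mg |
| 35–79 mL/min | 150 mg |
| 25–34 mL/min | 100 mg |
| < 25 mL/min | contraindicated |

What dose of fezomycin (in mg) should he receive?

100 mg

CrCl = (140 − 79) × 62.3 / (72 × 1.81) = 3800.3 / 130.32 ≈ 29.2 mL/min
CrCl ≈ 29 mL/min → bracket 25–34 mL/min.
Dose for this bracket: 100 mg.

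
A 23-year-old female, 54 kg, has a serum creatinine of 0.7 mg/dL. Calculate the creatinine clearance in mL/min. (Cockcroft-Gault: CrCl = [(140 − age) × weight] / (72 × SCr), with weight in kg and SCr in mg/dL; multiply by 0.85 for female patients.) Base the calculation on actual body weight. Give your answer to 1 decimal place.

106.6 mL/min

CrCl = (140 − 23) × 54 / (72 × 0.7) × 0.85 = 6318.0 / 50.40 × 0.85 ≈ 106.6 mL/min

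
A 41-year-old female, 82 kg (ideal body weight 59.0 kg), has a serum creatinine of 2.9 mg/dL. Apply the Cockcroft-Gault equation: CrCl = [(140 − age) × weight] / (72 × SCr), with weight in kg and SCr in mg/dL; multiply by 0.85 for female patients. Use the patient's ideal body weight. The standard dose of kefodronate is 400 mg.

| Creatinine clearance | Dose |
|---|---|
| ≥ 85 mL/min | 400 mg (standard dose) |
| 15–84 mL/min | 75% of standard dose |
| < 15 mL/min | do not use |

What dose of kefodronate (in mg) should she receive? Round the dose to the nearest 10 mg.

CrCl = (140 − 41) × 59 / (72 × 2.9) × 0.85 = 5841.0 / 208.80 × 0.85 ≈ 23.8 mL/min
CrCl ≈ 24 mL/min → bracket 15–84 mL/min.
75% of 400 mg = 300 mg

300 mg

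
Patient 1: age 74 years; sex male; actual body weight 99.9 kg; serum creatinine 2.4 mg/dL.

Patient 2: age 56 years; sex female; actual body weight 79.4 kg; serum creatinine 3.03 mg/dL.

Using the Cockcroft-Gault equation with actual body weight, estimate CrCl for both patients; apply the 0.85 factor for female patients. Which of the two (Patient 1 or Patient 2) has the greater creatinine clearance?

Patient 1

Patient 1: CrCl = (140 − 74) × 99.9 / (72 × 2.4) = 6593.4 / 172.80 ≈ 38.2 mL/min
Patient 2: CrCl = (140 − 56) × 79.4 / (72 × 3.03) × 0.85 = 6669.6 / 218.16 × 0.85 ≈ 26.0 mL/min
38.2 vs 26.0 mL/min → Patient 1 is higher.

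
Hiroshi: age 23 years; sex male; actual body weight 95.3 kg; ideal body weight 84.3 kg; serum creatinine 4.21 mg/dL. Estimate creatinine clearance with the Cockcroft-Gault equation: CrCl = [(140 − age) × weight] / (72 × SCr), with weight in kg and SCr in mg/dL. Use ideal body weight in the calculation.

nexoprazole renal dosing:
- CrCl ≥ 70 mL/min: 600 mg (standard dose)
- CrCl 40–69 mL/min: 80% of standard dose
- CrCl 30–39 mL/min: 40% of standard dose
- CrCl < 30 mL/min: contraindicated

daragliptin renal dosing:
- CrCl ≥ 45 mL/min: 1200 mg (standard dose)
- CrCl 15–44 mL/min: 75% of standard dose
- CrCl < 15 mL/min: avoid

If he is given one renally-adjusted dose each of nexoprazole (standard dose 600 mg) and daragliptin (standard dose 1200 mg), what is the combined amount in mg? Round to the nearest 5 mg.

CrCl = (140 − 23) × 84.3 / (72 × 4.21) = 9863.1 / 303.12 ≈ 32.5 mL/min
CrCl ≈ 33 mL/min.
nexoprazole: 30–39 mL/min → 40% of 600 mg = 240 mg.
daragliptin: 15–44 mL/min → 75% of 1200 mg = 900 mg.
Total = 240 + 900 = 1140 mg.

1140 mg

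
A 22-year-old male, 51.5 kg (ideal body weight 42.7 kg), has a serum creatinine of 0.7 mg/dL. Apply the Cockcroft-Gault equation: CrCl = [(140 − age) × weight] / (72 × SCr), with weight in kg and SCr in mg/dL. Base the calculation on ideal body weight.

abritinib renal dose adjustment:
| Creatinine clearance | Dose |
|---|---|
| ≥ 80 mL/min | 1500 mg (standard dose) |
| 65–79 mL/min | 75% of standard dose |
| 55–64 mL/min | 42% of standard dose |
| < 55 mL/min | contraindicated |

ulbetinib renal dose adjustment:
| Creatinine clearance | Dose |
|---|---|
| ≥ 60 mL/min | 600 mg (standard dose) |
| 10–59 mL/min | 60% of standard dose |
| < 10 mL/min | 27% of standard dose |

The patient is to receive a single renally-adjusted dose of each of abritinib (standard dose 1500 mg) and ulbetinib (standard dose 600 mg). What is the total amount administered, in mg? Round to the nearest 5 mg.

2100 mg

CrCl = (140 − 22) × 42.7 / (72 × 0.7) = 5038.6 / 50.40 ≈ 100.0 mL/min
CrCl ≈ 100 mL/min.
abritinib: ≥ 80 mL/min → 100% of 1500 mg = 1500 mg.
ulbetinib: ≥ 60 mL/min → 100% of 600 mg = 600 mg.
Total = 1500 + 600 = 2100 mg.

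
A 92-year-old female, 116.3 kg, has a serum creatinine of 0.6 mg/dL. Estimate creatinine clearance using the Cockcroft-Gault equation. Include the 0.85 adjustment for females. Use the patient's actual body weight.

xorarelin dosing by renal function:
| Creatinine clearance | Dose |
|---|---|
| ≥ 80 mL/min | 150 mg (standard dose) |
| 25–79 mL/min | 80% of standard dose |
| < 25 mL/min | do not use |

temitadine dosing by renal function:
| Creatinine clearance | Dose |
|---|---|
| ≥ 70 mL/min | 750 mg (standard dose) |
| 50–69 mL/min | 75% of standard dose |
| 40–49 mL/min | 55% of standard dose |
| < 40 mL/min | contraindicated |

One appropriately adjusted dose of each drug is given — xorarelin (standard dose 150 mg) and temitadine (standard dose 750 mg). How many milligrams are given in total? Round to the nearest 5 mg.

900 mg

CrCl = (140 − 92) × 116.3 / (72 × 0.6) × 0.85 = 5582.4 / 43.20 × 0.85 ≈ 109.8 mL/min
CrCl ≈ 110 mL/min.
xorarelin: ≥ 80 mL/min → 100% of 150 mg = 150 mg.
temitadine: ≥ 70 mL/min → 100% of 750 mg = 750 mg.
Total = 150 + 750 = 900 mg.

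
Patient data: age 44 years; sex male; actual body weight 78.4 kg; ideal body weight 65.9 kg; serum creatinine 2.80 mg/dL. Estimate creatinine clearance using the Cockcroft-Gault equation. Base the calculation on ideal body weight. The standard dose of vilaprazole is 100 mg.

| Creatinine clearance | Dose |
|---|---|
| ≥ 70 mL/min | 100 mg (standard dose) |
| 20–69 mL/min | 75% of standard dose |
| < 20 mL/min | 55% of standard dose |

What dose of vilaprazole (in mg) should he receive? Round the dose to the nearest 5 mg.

CrCl = (140 − 44) × 65.9 / (72 × 2.8) = 6326.4 / 201.60 ≈ 31.4 mL/min
CrCl ≈ 31 mL/min → bracket 20–69 mL/min.
75% of 100 mg = 75 mg

75 mg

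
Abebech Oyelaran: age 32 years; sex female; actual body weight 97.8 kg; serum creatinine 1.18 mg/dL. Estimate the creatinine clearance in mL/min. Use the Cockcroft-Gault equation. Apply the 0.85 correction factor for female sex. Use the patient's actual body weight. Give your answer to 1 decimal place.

CrCl = (140 − 32) × 97.8 / (72 × 1.18) × 0.85 = 10562.4 / 84.96 × 0.85 ≈ 105.7 mL/min

105.7 mL/min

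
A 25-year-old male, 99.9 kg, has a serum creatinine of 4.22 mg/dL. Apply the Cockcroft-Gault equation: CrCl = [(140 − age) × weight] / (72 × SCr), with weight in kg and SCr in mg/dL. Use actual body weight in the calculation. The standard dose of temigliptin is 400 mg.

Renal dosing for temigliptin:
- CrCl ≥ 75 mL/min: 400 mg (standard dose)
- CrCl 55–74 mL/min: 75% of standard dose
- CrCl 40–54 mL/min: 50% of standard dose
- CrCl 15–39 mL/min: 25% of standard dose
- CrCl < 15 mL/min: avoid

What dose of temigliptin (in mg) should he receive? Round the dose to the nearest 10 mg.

100 mg

CrCl = (140 − 25) × 99.9 / (72 × 4.22) = 11488.5 / 303.84 ≈ 37.8 mL/min
CrCl ≈ 38 mL/min → bracket 15–39 mL/min.
25% of 400 mg = 100 mg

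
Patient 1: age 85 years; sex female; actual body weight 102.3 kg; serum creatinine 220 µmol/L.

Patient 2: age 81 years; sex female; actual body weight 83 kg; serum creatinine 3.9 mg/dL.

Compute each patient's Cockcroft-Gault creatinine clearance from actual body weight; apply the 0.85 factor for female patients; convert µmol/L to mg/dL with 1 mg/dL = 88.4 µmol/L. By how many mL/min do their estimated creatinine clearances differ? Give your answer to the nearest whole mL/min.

Patient 1: SCr = 220 / 88.4 = 2.489 mg/dL
Patient 1: CrCl = (140 − 85) × 102.3 / (72 × 2.489) × 0.85 = 5626.5 / 179.21 × 0.85 ≈ 26.7 mL/min
Patient 2: CrCl = (140 − 81) × 83 / (72 × 3.9) × 0.85 = 4897.0 / 280.80 × 0.85 ≈ 14.8 mL/min
|26.7 − 14.8| = 11.9 mL/min

12 mL/min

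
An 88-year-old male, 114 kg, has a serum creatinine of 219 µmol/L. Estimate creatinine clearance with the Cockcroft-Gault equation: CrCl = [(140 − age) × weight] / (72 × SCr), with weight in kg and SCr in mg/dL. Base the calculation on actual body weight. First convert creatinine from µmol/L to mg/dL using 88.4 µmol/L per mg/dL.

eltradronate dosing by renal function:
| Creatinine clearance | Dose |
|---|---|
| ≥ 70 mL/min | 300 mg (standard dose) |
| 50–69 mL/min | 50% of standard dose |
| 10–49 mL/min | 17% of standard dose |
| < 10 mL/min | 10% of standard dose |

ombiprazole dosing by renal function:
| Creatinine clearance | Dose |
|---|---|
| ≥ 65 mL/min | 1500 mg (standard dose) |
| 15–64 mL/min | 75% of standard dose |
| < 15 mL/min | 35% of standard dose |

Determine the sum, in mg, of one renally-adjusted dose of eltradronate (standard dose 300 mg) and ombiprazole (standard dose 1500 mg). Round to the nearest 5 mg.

SCr = 219 / 88.4 = 2.477 mg/dL
CrCl = (140 − 88) × 114 / (72 × 2.477) = 5928.0 / 178.34 ≈ 33.2 mL/min
CrCl ≈ 33 mL/min.
eltradronate: 10–49 mL/min → 17% of 300 mg = 51 mg.
ombiprazole: 15–64 mL/min → 75% of 1500 mg = 1125 mg.
Total = 51 + 1125 = 1176 mg.

1175 mg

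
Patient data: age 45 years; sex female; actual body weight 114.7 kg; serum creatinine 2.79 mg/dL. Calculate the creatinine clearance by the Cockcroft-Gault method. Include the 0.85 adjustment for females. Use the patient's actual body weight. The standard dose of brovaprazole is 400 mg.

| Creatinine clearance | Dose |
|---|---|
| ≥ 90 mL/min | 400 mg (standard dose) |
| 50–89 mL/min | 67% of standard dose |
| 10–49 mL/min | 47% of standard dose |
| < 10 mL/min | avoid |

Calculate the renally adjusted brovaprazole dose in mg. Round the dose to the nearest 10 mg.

CrCl = (140 − 45) × 114.7 / (72 × 2.79) × 0.85 = 10896.5 / 200.88 × 0.85 ≈ 46.1 mL/min
CrCl ≈ 46 mL/min → bracket 10–49 mL/min.
47% of 400 mg = 188 mg → 190 mg

190 mg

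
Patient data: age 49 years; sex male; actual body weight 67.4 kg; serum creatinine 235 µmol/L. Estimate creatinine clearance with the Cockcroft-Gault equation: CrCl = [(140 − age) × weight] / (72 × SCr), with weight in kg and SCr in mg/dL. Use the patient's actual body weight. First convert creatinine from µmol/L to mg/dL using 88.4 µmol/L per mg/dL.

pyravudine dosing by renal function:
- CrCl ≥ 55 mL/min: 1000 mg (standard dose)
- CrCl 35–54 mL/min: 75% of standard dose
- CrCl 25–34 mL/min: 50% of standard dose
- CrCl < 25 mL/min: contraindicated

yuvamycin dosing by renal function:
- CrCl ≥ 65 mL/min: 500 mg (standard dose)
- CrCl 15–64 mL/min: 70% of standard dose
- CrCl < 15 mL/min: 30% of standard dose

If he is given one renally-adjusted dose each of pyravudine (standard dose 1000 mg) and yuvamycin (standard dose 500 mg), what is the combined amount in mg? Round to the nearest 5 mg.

850 mg

SCr = 235 / 88.4 = 2.658 mg/dL
CrCl = (140 − 49) × 67.4 / (72 × 2.658) = 6133.4 / 191.38 ≈ 32.0 mL/min
CrCl ≈ 32 mL/min.
pyravudine: 25–34 mL/min → 50% of 1000 mg = 500 mg.
yuvamycin: 15–64 mL/min → 70% of 500 mg = 350 mg.
Total = 500 + 350 = 850 mg.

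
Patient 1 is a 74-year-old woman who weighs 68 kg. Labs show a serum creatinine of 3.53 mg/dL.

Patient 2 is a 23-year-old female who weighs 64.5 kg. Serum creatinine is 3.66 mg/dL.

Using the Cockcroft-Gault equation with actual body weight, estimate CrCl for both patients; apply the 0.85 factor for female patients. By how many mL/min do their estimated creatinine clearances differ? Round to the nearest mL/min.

Patient 1: CrCl = (140 − 74) × 68 / (72 × 3.53) × 0.85 = 4488.0 / 254.16 × 0.85 ≈ 15.0 mL/min
Patient 2: CrCl = (140 − 23) × 64.5 / (72 × 3.66) × 0.85 = 7546.5 / 263.52 × 0.85 ≈ 24.3 mL/min
|15.0 − 24.3| = 9.3 mL/min

9 mL/min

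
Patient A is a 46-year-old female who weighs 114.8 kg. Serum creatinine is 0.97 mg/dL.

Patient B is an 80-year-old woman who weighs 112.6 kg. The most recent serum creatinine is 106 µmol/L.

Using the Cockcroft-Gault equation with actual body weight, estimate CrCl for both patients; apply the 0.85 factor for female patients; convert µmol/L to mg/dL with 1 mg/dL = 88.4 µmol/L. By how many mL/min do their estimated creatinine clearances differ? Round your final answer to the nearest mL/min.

Patient A: CrCl = (140 − 46) × 114.8 / (72 × 0.97) × 0.85 = 10791.2 / 69.84 × 0.85 ≈ 131.3 mL/min
Patient B: SCr = 106 / 88.4 = 1.199 mg/dL
Patient B: CrCl = (140 − 80) × 112.6 / (72 × 1.199) × 0.85 = 6756.0 / 86.33 × 0.85 ≈ 66.5 mL/min
|131.3 − 66.5| = 64.8 mL/min

65 mL/min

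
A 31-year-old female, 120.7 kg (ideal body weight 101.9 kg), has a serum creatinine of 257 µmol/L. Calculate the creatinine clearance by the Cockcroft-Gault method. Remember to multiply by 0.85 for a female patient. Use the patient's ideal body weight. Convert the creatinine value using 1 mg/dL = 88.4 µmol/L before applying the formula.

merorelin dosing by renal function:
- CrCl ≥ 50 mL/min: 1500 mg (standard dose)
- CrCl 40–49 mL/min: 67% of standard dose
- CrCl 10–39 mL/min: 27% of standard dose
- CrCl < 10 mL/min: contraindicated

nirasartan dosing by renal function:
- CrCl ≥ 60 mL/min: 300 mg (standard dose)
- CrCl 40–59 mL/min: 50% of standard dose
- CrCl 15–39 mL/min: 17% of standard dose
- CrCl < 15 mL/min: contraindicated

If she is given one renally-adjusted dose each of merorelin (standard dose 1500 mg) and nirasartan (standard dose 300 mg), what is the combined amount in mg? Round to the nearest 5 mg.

1155 mg

SCr = 257 / 88.4 = 2.907 mg/dL
CrCl = (140 − 31) × 101.9 / (72 × 2.907) × 0.85 = 11107.1 / 209.30 × 0.85 ≈ 45.1 mL/min
CrCl ≈ 45 mL/min.
merorelin: 40–49 mL/min → 67% of 1500 mg = 1005 mg.
nirasartan: 40–59 mL/min → 50% of 300 mg = 150 mg.
Total = 1005 + 150 = 1155 mg.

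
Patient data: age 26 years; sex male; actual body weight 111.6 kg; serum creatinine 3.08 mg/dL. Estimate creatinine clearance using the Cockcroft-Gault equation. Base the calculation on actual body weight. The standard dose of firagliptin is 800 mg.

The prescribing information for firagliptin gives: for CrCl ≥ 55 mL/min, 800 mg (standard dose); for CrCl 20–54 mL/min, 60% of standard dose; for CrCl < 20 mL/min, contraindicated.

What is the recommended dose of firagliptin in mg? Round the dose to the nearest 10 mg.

CrCl = (140 − 26) × 111.6 / (72 × 3.08) = 12722.4 / 221.76 ≈ 57.4 mL/min
CrCl ≈ 57 mL/min → bracket ≥ 55 mL/min.
100% of 800 mg = 800 mg

800 mg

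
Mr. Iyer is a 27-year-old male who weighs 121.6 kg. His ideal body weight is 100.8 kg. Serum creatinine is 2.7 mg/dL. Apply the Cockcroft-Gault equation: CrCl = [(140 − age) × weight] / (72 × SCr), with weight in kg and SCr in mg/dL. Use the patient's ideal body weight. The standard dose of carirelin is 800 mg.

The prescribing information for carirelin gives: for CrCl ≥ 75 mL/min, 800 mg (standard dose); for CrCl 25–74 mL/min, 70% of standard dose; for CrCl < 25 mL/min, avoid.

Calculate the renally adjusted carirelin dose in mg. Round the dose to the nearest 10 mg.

CrCl = (140 − 27) × 100.8 / (72 × 2.7) = 11390.4 / 194.40 ≈ 58.6 mL/min
CrCl ≈ 59 mL/min → bracket 25–74 mL/min.
70% of 800 mg = 560 mg

560 mg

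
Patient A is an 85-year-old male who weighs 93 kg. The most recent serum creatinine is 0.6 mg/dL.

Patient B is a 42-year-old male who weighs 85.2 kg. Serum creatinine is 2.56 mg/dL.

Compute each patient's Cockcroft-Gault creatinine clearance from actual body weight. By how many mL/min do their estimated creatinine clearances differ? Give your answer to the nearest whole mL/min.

Patient A: CrCl = (140 − 85) × 93 / (72 × 0.6) = 5115.0 / 43.20 ≈ 118.4 mL/min
Patient B: CrCl = (140 − 42) × 85.2 / (72 × 2.56) = 8349.6 / 184.32 ≈ 45.3 mL/min
|118.4 − 45.3| = 73.1 mL/min

73 mL/min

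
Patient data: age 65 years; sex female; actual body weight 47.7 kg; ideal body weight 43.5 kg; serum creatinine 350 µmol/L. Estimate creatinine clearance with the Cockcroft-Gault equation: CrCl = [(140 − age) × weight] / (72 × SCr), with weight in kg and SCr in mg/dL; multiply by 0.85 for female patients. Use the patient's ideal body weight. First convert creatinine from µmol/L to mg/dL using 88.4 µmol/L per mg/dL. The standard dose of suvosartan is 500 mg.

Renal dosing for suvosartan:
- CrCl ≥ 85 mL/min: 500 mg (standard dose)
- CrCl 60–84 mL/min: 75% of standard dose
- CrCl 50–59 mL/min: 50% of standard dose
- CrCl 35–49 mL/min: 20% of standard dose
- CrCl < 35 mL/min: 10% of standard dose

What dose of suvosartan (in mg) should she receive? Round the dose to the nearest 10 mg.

50 mg

SCr = 350 / 88.4 = 3.959 mg/dL
CrCl = (140 − 65) × 43.5 / (72 × 3.959) × 0.85 = 3262.5 / 285.05 × 0.85 ≈ 9.7 mL/min
CrCl ≈ 10 mL/min → bracket < 35 mL/min.
10% of 500 mg = 50 mg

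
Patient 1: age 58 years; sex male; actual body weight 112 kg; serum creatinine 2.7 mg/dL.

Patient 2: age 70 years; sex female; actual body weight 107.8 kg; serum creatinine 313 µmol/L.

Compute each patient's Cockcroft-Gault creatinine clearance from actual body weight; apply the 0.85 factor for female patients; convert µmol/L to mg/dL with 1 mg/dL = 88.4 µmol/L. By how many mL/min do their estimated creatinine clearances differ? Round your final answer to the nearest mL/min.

Patient 1: CrCl = (140 − 58) × 112 / (72 × 2.7) = 9184.0 / 194.40 ≈ 47.2 mL/min
Patient 2: SCr = 313 / 88.4 = 3.541 mg/dL
Patient 2: CrCl = (140 − 70) × 107.8 / (72 × 3.541) × 0.85 = 7546.0 / 254.95 × 0.85 ≈ 25.2 mL/min
|47.2 − 25.2| = 22.0 mL/min

22 mL/min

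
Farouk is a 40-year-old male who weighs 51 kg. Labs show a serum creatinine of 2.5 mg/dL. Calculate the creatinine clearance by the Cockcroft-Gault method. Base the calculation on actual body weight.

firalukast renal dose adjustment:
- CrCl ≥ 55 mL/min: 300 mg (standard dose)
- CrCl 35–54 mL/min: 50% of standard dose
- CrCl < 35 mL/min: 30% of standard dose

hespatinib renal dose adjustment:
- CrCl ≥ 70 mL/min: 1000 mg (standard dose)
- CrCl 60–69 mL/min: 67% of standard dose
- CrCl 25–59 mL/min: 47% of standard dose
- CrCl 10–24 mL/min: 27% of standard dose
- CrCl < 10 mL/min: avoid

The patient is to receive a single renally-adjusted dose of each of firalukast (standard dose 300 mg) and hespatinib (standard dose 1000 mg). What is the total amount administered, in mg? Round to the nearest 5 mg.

CrCl = (140 − 40) × 51 / (72 × 2.5) = 5100.0 / 180.00 ≈ 28.3 mL/min
CrCl ≈ 28 mL/min.
firalukast: < 35 mL/min → 30% of 300 mg = 90 mg.
hespatinib: 25–59 mL/min → 47% of 1000 mg = 470 mg.
Total = 90 + 470 = 560 mg.

560 mg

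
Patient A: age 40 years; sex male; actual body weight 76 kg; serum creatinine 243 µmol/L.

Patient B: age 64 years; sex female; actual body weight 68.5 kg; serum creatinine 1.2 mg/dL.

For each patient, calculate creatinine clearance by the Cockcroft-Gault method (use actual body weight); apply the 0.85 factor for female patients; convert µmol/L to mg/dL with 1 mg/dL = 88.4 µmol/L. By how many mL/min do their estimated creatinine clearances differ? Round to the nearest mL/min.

13 mL/min

Patient A: SCr = 243 / 88.4 = 2.749 mg/dL
Patient A: CrCl = (140 − 40) × 76 / (72 × 2.749) = 7600.0 / 197.93 ≈ 38.4 mL/min
Patient B: CrCl = (140 − 64) × 68.5 / (72 × 1.2) × 0.85 = 5206.0 / 86.40 × 0.85 ≈ 51.2 mL/min
|38.4 − 51.2| = 12.8 mL/min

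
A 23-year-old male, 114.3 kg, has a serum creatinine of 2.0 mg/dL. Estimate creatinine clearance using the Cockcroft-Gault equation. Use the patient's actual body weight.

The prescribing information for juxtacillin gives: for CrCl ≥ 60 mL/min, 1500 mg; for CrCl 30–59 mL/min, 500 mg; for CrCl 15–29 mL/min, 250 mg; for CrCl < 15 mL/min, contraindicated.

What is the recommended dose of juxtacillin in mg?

CrCl = (140 − 23) × 114.3 / (72 × 2) = 13373.1 / 144.00 ≈ 92.9 mL/min
CrCl ≈ 93 mL/min → bracket ≥ 60 mL/min.
Dose for this bracket: 1500 mg.

1500 mg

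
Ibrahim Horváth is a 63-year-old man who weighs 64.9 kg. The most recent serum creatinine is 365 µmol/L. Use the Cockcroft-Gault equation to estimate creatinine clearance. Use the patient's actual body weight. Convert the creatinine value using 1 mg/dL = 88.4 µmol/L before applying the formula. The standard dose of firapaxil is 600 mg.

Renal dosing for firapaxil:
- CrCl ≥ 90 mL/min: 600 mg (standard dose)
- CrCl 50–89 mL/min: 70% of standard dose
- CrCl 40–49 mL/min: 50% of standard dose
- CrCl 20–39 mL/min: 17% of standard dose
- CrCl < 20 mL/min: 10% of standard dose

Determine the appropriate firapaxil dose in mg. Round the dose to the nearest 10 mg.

60 mg

SCr = 365 / 88.4 = 4.129 mg/dL
CrCl = (140 − 63) × 64.9 / (72 × 4.129) = 4997.3 / 297.29 ≈ 16.8 mL/min
CrCl ≈ 17 mL/min → bracket < 20 mL/min.
10% of 600 mg = 60 mg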